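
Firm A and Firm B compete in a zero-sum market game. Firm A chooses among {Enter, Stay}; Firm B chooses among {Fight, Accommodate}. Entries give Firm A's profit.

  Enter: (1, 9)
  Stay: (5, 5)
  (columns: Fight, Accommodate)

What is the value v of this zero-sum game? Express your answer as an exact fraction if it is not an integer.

5

Row minima: Enter → 1, Stay → 5; maximin = 5.
Column maxima: Fight → 5, Accommodate → 9; minimax = 5.
Since maximin = minimax = 5, there is a saddle point and the value is 5.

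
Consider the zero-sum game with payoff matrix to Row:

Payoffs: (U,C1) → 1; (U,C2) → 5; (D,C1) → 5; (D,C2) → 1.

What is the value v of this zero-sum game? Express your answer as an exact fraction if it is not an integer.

3

Row minima: U → 1, D → 1; maximin = 1.
Column maxima: C1 → 5, C2 → 5; minimax = 5.
1 ≠ 5, so there is no saddle point; optimal play is mixed.
Let Row play U with probability p. Expected payoff against C1: 1p + 5(1−p) = −4p + 5; against C2: 5p + 1(1−p) = 4p + 1.
Setting these equal: −4p + 5 = 4p + 1 ⇒ −8p = -4 ⇒ p = 1/2, and the value is (-4)·(1/2) + 5 = 3.
For Column: with q = P(C1), equating U's and D's payoffs gives −4q + 5 = 4q + 1 ⇒ q = 1/2.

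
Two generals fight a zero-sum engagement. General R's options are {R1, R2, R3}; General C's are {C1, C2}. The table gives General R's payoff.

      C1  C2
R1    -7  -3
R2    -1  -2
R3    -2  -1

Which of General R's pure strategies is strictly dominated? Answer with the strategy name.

R2 gives a strictly higher payoff than R1 against every column: -1 > -7, -2 > -3.
So R1 is strictly dominated and General R never plays it.

R1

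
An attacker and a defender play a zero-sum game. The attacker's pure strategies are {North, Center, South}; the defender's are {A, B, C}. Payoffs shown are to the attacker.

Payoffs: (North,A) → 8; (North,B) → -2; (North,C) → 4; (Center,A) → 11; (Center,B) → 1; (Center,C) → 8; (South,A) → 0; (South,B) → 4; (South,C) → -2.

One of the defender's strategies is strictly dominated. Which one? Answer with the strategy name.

C holds the attacker's payoff strictly below A in every row: 4 < 8, 8 < 11, -2 < 0.
So A is strictly dominated for the defender.

A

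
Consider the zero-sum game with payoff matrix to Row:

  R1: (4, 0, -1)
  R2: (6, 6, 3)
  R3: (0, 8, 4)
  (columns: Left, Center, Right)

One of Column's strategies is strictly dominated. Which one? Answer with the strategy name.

Right holds Row's payoff strictly below Center in every row: -1 < 0, 3 < 6, 4 < 8.
So Center is strictly dominated for Column.

Center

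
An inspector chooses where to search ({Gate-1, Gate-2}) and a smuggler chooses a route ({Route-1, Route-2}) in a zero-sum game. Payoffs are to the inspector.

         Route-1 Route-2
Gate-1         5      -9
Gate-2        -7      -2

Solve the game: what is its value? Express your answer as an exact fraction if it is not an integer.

-73/19

Row minima: Gate-1 → -9, Gate-2 → -7; maximin = -7.
Column maxima: Route-1 → 5, Route-2 → -2; minimax = -2.
-7 ≠ -2, so there is no saddle point; optimal play is mixed.
Let the inspector play Gate-1 with probability p. Expected payoff against Route-1: 5p + (-7)(1−p) = 12p − 7; against Route-2: (-9)p + (-2)(1−p) = −7p − 2.
Setting these equal: 12p − 7 = −7p − 2 ⇒ 19p = 5 ⇒ p = 5/19, and the value is (12)·(5/19) − 7 = -73/19.
For the smuggler: with q = P(Route-1), equating Gate-1's and Gate-2's payoffs gives 14q − 9 = −5q − 2 ⇒ q = 7/19.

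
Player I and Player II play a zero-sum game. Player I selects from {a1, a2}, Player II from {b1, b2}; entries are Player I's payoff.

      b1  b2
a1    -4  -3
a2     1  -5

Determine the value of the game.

Row minima: a1 → -4, a2 → -5; maximin = -4.
Column maxima: b1 → 1, b2 → -3; minimax = -3.
-4 ≠ -3, so there is no saddle point; optimal play is mixed.
Let Player I play a1 with probability p. Expected payoff against b1: (-4)p + 1(1−p) = −5p + 1; against b2: (-3)p + (-5)(1−p) = 2p − 5.
Setting these equal: −5p + 1 = 2p − 5 ⇒ −7p = -6 ⇒ p = 6/7, and the value is (-5)·(6/7) + 1 = -23/7.
For Player II: with q = P(b1), equating a1's and a2's payoffs gives −q − 3 = 6q − 5 ⇒ q = 2/7.

-23/7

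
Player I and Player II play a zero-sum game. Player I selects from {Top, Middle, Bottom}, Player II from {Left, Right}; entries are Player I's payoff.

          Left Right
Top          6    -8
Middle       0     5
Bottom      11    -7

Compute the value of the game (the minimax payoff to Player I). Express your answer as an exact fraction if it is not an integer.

Row minima: Top → -8, Middle → 0, Bottom → -7; maximin = 0.
Column maxima: Left → 11, Right → 5; minimax = 5.
0 ≠ 5, so there is no saddle point; optimal play is mixed.
Top is strictly dominated by Bottom, so Player I never plays it.
On the remaining 2×2 (Middle, Bottom vs Left, Right):
Let Player I play Middle with probability p. Expected payoff against Left: 0p + 11(1−p) = −11p + 11; against Right: 5p + (-7)(1−p) = 12p − 7.
Setting these equal: −11p + 11 = 12p − 7 ⇒ −23p = -18 ⇒ p = 18/23, and the value is (-11)·(18/23) + 11 = 55/23.
For Player II: with q = P(Left), equating Middle's and Bottom's payoffs gives −5q + 5 = 18q − 7 ⇒ q = 12/23.

55/23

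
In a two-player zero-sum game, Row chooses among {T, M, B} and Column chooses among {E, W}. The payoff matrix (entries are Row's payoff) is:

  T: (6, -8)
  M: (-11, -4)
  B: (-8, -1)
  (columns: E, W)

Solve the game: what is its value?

-10/3

Row minima: T → -8, M → -11, B → -8; maximin = -8.
Column maxima: E → 6, W → -1; minimax = -1.
-8 ≠ -1, so there is no saddle point; optimal play is mixed.
M is strictly dominated by B, so Row never plays it.
On the remaining 2×2 (T, B vs E, W):
Let Row play T with probability p. Expected payoff against E: 6p + (-8)(1−p) = 14p − 8; against W: (-8)p + (-1)(1−p) = −7p − 1.
Setting these equal: 14p − 8 = −7p − 1 ⇒ 21p = 7 ⇒ p = 1/3, and the value is (14)·(1/3) − 8 = -10/3.
For Column: with q = P(E), equating T's and B's payoffs gives 14q − 8 = −7q − 1 ⇒ q = 1/3.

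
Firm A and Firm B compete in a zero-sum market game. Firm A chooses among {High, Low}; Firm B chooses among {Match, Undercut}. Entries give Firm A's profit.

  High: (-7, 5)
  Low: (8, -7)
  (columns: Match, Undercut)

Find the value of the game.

Row minima: High → -7, Low → -7; maximin = -7.
Column maxima: Match → 8, Undercut → 5; minimax = 5.
-7 ≠ 5, so there is no saddle point; optimal play is mixed.
Let Firm A play High with probability p. Expected payoff against Match: (-7)p + 8(1−p) = −15p + 8; against Undercut: 5p + (-7)(1−p) = 12p − 7.
Setting these equal: −15p + 8 = 12p − 7 ⇒ −27p = -15 ⇒ p = 5/9, and the value is (-15)·(5/9) + 8 = -1/3.
For Firm B: with q = P(Match), equating High's and Low's payoffs gives −12q + 5 = 15q − 7 ⇒ q = 4/9.

-1/3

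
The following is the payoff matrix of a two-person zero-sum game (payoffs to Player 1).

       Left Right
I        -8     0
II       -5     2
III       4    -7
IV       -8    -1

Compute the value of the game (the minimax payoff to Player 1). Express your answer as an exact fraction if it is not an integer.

-3/2

Row minima: I → -8, II → -5, III → -7, IV → -8; maximin = -5.
Column maxima: Left → 4, Right → 2; minimax = 2.
-5 ≠ 2, so there is no saddle point; optimal play is mixed.
I is strictly dominated by II, so Player 1 never plays it.
IV is strictly dominated by II, so Player 1 never plays it.
On the remaining 2×2 (II, III vs Left, Right):
Let Player 1 play II with probability p. Expected payoff against Left: (-5)p + 4(1−p) = −9p + 4; against Right: 2p + (-7)(1−p) = 9p − 7.
Setting these equal: −9p + 4 = 9p − 7 ⇒ −18p = -11 ⇒ p = 11/18, and the value is (-9)·(11/18) + 4 = -3/2.
For Player 2: with q = P(Left), equating II's and III's payoffs gives −7q + 2 = 11q − 7 ⇒ q = 1/2.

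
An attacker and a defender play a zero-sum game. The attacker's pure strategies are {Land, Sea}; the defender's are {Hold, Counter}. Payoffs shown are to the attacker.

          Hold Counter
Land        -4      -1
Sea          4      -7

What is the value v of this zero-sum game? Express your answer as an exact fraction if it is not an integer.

Row minima: Land → -4, Sea → -7; maximin = -4.
Column maxima: Hold → 4, Counter → -1; minimax = -1.
-4 ≠ -1, so there is no saddle point; optimal play is mixed.
Let the attacker play Land with probability p. Expected payoff against Hold: (-4)p + 4(1−p) = −8p + 4; against Counter: (-1)p + (-7)(1−p) = 6p − 7.
Setting these equal: −8p + 4 = 6p − 7 ⇒ −14p = -11 ⇒ p = 11/14, and the value is (-8)·(11/14) + 4 = -16/7.
For the defender: with q = P(Hold), equating Land's and Sea's payoffs gives −3q − 1 = 11q − 7 ⇒ q = 3/7.

-16/7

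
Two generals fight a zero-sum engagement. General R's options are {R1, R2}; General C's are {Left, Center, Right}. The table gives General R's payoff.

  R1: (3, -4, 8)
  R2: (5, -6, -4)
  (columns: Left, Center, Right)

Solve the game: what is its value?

-4

Row minima: R1 → -4, R2 → -6; maximin = -4.
Column maxima: Left → 5, Center → -4, Right → 8; minimax = -4.
Since maximin = minimax = -4, there is a saddle point and the value is -4.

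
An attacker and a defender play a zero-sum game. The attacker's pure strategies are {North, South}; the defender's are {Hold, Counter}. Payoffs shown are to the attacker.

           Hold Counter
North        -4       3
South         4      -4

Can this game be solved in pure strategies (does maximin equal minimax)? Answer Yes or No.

No

Row minima: North → -4, South → -4; maximin = -4.
Column maxima: Hold → 4, Counter → 3; minimax = 3.
-4 ≠ 3, so no pure-strategy equilibrium exists.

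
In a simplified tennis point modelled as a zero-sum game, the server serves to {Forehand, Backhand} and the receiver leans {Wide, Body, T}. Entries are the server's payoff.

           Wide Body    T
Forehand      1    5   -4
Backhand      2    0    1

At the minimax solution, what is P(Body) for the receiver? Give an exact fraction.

Row minima: Forehand → -4, Backhand → 0; maximin = 0.
Column maxima: Wide → 2, Body → 5, T → 1; minimax = 1.
0 ≠ 1, so there is no saddle point; optimal play is mixed.
Wide is strictly dominated by T (it gives the server strictly more in every row), so the receiver never plays it.
On the remaining 2×2 (Forehand, Backhand vs Body, T):
Let the server play Forehand with probability p. Expected payoff against Body: 5p + 0(1−p) = 5p; against T: (-4)p + 1(1−p) = −5p + 1.
Setting these equal: 5p = −5p + 1 ⇒ 10p = 1 ⇒ p = 1/10, and the value is (5)·(1/10) = 1/2.
For the receiver: with q = P(Body), equating Forehand's and Backhand's payoffs gives 9q − 4 = −q + 1 ⇒ q = 1/2.

1/2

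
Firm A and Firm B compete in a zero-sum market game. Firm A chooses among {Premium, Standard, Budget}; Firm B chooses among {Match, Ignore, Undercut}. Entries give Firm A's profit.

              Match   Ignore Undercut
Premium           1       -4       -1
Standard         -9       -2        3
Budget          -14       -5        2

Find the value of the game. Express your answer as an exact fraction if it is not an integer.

-19/6

Row minima: Premium → -4, Standard → -9, Budget → -14; maximin = -4.
Column maxima: Match → 1, Ignore → -2, Undercut → 3; minimax = -2.
-4 ≠ -2, so there is no saddle point; optimal play is mixed.
Budget is strictly dominated by Standard, so Firm A never plays it.
Undercut is strictly dominated by Ignore (it gives Firm A strictly more in every row), so Firm B never plays it.
On the remaining 2×2 (Premium, Standard vs Match, Ignore):
Let Firm A play Premium with probability p. Expected payoff against Match: 1p + (-9)(1−p) = 10p − 9; against Ignore: (-4)p + (-2)(1−p) = −2p − 2.
Setting these equal: 10p − 9 = −2p − 2 ⇒ 12p = 7 ⇒ p = 7/12, and the value is (10)·(7/12) − 9 = -19/6.
For Firm B: with q = P(Match), equating Premium's and Standard's payoffs gives 5q − 4 = −7q − 2 ⇒ q = 1/6.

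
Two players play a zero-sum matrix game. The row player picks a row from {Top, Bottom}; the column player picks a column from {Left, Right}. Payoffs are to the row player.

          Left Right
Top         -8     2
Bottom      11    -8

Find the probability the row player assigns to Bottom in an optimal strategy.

10/29

Row minima: Top → -8, Bottom → -8; maximin = -8.
Column maxima: Left → 11, Right → 2; minimax = 2.
-8 ≠ 2, so there is no saddle point; optimal play is mixed.
Let the row player play Top with probability p. Expected payoff against Left: (-8)p + 11(1−p) = −19p + 11; against Right: 2p + (-8)(1−p) = 10p − 8.
Setting these equal: −19p + 11 = 10p − 8 ⇒ −29p = -19 ⇒ p = 19/29, and the value is (-19)·(19/29) + 11 = -42/29.
For the column player: with q = P(Left), equating Top's and Bottom's payoffs gives −10q + 2 = 19q − 8 ⇒ q = 10/29.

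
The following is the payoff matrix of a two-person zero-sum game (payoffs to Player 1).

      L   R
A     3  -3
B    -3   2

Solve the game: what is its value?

-3/11

Row minima: A → -3, B → -3; maximin = -3.
Column maxima: L → 3, R → 2; minimax = 2.
-3 ≠ 2, so there is no saddle point; optimal play is mixed.
Let Player 1 play A with probability p. Expected payoff against L: 3p + (-3)(1−p) = 6p − 3; against R: (-3)p + 2(1−p) = −5p + 2.
Setting these equal: 6p − 3 = −5p + 2 ⇒ 11p = 5 ⇒ p = 5/11, and the value is (6)·(5/11) − 3 = -3/11.
For Player 2: with q = P(L), equating A's and B's payoffs gives 6q − 3 = −5q + 2 ⇒ q = 5/11.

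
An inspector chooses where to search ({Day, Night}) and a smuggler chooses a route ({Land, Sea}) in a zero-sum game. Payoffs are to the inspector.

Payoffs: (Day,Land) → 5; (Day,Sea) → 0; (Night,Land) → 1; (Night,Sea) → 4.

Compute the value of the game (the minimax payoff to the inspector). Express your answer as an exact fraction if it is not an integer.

Row minima: Day → 0, Night → 1; maximin = 1.
Column maxima: Land → 5, Sea → 4; minimax = 4.
1 ≠ 4, so there is no saddle point; optimal play is mixed.
Let the inspector play Day with probability p. Expected payoff against Land: 5p + 1(1−p) = 4p + 1; against Sea: 0p + 4(1−p) = −4p + 4.
Setting these equal: 4p + 1 = −4p + 4 ⇒ 8p = 3 ⇒ p = 3/8, and the value is (4)·(3/8) + 1 = 5/2.
For the smuggler: with q = P(Land), equating Day's and Night's payoffs gives 5q = −3q + 4 ⇒ q = 1/2.

5/2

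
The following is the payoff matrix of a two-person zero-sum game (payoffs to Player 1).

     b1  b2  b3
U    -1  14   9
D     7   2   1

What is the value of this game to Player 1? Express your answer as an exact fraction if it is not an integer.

Row minima: U → -1, D → 1; maximin = 1.
Column maxima: b1 → 7, b2 → 14, b3 → 9; minimax = 7.
1 ≠ 7, so there is no saddle point; optimal play is mixed.
b2 is strictly dominated by b3 (it gives Player 1 strictly more in every row), so Player 2 never plays it.
On the remaining 2×2 (U, D vs b1, b3):
Let Player 1 play U with probability p. Expected payoff against b1: (-1)p + 7(1−p) = −8p + 7; against b3: 9p + 1(1−p) = 8p + 1.
Setting these equal: −8p + 7 = 8p + 1 ⇒ −16p = -6 ⇒ p = 3/8, and the value is (-8)·(3/8) + 7 = 4.
For Player 2: with q = P(b1), equating U's and D's payoffs gives −10q + 9 = 6q + 1 ⇒ q = 1/2.

4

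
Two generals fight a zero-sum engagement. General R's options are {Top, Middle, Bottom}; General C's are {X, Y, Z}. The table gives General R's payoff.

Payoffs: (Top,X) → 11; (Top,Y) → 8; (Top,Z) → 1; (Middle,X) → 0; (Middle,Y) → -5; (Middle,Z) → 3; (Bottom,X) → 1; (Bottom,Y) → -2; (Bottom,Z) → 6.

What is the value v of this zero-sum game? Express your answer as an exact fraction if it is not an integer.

10/3

Row minima: Top → 1, Middle → -5, Bottom → -2; maximin = 1.
Column maxima: X → 11, Y → 8, Z → 6; minimax = 6.
1 ≠ 6, so there is no saddle point; optimal play is mixed.
Middle is strictly dominated by Bottom, so General R never plays it.
X is strictly dominated by Y (it gives General R strictly more in every row), so General C never plays it.
On the remaining 2×2 (Top, Bottom vs Y, Z):
Let General R play Top with probability p. Expected payoff against Y: 8p + (-2)(1−p) = 10p − 2; against Z: 1p + 6(1−p) = −5p + 6.
Setting these equal: 10p − 2 = −5p + 6 ⇒ 15p = 8 ⇒ p = 8/15, and the value is (10)·(8/15) − 2 = 10/3.
For General C: with q = P(Y), equating Top's and Bottom's payoffs gives 7q + 1 = −8q + 6 ⇒ q = 1/3.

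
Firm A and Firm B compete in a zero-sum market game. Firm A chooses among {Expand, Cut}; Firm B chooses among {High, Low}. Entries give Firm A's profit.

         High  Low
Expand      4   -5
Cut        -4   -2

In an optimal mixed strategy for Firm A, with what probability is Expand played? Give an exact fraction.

2/11

Row minima: Expand → -5, Cut → -4; maximin = -4.
Column maxima: High → 4, Low → -2; minimax = -2.
-4 ≠ -2, so there is no saddle point; optimal play is mixed.
Let Firm A play Expand with probability p. Expected payoff against High: 4p + (-4)(1−p) = 8p − 4; against Low: (-5)p + (-2)(1−p) = −3p − 2.
Setting these equal: 8p − 4 = −3p − 2 ⇒ 11p = 2 ⇒ p = 2/11, and the value is (8)·(2/11) − 4 = -28/11.
For Firm B: with q = P(High), equating Expand's and Cut's payoffs gives 9q − 5 = −2q − 2 ⇒ q = 3/11.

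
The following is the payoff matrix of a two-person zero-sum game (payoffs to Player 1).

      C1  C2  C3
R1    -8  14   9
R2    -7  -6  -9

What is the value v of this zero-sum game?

-135/19

Row minima: R1 → -8, R2 → -9; maximin = -8.
Column maxima: C1 → -7, C2 → 14, C3 → 9; minimax = -7.
-8 ≠ -7, so there is no saddle point; optimal play is mixed.
C2 is strictly dominated by C1 (it gives Player 1 strictly more in every row), so Player 2 never plays it.
On the remaining 2×2 (R1, R2 vs C1, C3):
Let Player 1 play R1 with probability p. Expected payoff against C1: (-8)p + (-7)(1−p) = −p − 7; against C3: 9p + (-9)(1−p) = 18p − 9.
Setting these equal: −p − 7 = 18p − 9 ⇒ −19p = -2 ⇒ p = 2/19, and the value is (-1)·(2/19) − 7 = -135/19.
For Player 2: with q = P(C1), equating R1's and R2's payoffs gives −17q + 9 = 2q − 9 ⇒ q = 18/19.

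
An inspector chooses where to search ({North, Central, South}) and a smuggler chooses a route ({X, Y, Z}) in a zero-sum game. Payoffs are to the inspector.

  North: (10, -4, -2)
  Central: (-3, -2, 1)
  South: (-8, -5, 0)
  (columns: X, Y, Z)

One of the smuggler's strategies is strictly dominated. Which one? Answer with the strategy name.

Z

Y holds the inspector's payoff strictly below Z in every row: -4 < -2, -2 < 1, -5 < 0.
So Z is strictly dominated for the smuggler.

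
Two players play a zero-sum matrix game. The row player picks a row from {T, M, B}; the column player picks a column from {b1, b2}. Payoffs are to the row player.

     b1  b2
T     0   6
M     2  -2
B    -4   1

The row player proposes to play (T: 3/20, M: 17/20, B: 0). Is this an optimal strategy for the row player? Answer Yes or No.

Against b1 this mix gives (3/20)·0 + (17/20)·2 = 17/10.
Against b2 this mix gives (3/20)·6 + (17/20)·(-2) = -4/5.
The column player will play b2, holding the row player to -4/5. Shifting weight toward the row that does better against b2 would raise this floor (the equalizing mix achieves 6/5 against both b2 and b1), so the proposed strategy is not optimal.

No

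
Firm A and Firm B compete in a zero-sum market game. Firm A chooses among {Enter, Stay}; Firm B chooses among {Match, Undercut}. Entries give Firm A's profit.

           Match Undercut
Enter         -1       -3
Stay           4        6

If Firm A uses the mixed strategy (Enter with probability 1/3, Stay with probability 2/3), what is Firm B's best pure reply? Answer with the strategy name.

Match

If Firm B plays Match, Firm A's expected payoff is (1/3)·(-1) + (2/3)·4 = 7/3.
If Firm B plays Undercut, Firm A's expected payoff is (1/3)·(-3) + (2/3)·6 = 3.
Firm B minimizes Firm A's payoff; the smallest is 7/3, so the best response is Match.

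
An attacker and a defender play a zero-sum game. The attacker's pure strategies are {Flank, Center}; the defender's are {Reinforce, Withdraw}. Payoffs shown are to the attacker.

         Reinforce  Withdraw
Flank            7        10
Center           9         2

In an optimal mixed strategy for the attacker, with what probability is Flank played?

Row minima: Flank → 7, Center → 2; maximin = 7.
Column maxima: Reinforce → 9, Withdraw → 10; minimax = 9.
7 ≠ 9, so there is no saddle point; optimal play is mixed.
Let the attacker play Flank with probability p. Expected payoff against Reinforce: 7p + 9(1−p) = −2p + 9; against Withdraw: 10p + 2(1−p) = 8p + 2.
Setting these equal: −2p + 9 = 8p + 2 ⇒ −10p = -7 ⇒ p = 7/10, and the value is (-2)·(7/10) + 9 = 38/5.
For the defender: with q = P(Reinforce), equating Flank's and Center's payoffs gives −3q + 10 = 7q + 2 ⇒ q = 4/5.

7/10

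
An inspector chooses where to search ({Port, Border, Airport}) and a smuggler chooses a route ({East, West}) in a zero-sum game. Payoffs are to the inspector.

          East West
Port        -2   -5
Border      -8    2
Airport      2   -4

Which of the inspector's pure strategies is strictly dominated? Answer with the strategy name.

Airport gives a strictly higher payoff than Port against every column: 2 > -2, -4 > -5.
So Port is strictly dominated and the inspector never plays it.

Port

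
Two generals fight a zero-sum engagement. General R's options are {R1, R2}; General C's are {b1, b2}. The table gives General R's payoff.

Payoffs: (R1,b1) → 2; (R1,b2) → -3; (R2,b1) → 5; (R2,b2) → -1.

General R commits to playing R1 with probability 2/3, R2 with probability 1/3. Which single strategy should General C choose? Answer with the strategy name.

If General C plays b1, General R's expected payoff is (2/3)·2 + (1/3)·5 = 3.
If General C plays b2, General R's expected payoff is (2/3)·(-3) + (1/3)·(-1) = -7/3.
General C minimizes General R's payoff; the smallest is -7/3, so the best response is b2.

b2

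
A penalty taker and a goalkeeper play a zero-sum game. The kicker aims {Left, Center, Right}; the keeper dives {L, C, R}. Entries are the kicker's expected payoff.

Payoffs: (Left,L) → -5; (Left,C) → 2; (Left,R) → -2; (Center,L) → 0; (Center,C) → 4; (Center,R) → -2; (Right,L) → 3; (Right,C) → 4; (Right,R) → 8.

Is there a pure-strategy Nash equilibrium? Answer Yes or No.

Row minima: Left → -5, Center → -2, Right → 3; maximin = 3.
Column maxima: L → 3, C → 4, R → 8; minimax = 3.
maximin = minimax = 3, so a saddle point exists.

Yes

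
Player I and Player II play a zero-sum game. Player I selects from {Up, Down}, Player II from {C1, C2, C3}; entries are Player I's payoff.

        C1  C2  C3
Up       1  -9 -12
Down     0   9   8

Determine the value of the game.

8/21

Row minima: Up → -12, Down → 0; maximin = 0.
Column maxima: C1 → 1, C2 → 9, C3 → 8; minimax = 1.
0 ≠ 1, so there is no saddle point; optimal play is mixed.
C2 is strictly dominated by C3 (it gives Player I strictly more in every row), so Player II never plays it.
On the remaining 2×2 (Up, Down vs C1, C3):
Let Player I play Up with probability p. Expected payoff against C1: 1p + 0(1−p) = p; against C3: (-12)p + 8(1−p) = −20p + 8.
Setting these equal: p = −20p + 8 ⇒ 21p = 8 ⇒ p = 8/21, and the value is (1)·(8/21) = 8/21.
For Player II: with q = P(C1), equating Up's and Down's payoffs gives 13q − 12 = −8q + 8 ⇒ q = 20/21.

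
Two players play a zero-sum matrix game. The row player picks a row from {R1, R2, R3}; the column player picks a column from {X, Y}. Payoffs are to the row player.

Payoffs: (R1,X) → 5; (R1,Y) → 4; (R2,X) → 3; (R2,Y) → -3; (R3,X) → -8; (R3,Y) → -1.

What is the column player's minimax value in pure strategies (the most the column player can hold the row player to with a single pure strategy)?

4

Column maxima: X → 5, Y → 4.
The smallest of these is 4.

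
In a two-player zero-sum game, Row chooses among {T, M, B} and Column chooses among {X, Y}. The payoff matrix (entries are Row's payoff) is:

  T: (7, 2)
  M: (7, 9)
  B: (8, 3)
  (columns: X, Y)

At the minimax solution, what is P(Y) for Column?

Row minima: T → 2, M → 7, B → 3; maximin = 7.
Column maxima: X → 8, Y → 9; minimax = 8.
7 ≠ 8, so there is no saddle point; optimal play is mixed.
T is strictly dominated by B, so Row never plays it.
On the remaining 2×2 (M, B vs X, Y):
Let Row play M with probability p. Expected payoff against X: 7p + 8(1−p) = −p + 8; against Y: 9p + 3(1−p) = 6p + 3.
Setting these equal: −p + 8 = 6p + 3 ⇒ −7p = -5 ⇒ p = 5/7, and the value is (-1)·(5/7) + 8 = 51/7.
For Column: with q = P(X), equating M's and B's payoffs gives −2q + 9 = 5q + 3 ⇒ q = 6/7.

1/7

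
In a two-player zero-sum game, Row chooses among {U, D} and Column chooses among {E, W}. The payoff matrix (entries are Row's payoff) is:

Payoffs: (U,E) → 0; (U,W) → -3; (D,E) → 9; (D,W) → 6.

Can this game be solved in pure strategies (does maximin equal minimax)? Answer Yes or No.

Yes

Row minima: U → -3, D → 6; maximin = 6.
Column maxima: E → 9, W → 6; minimax = 6.
maximin = minimax = 6, so a saddle point exists.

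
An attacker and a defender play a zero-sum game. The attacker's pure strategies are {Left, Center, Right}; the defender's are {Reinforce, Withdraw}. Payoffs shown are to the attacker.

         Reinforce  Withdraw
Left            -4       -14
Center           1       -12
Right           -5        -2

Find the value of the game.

Row minima: Left → -14, Center → -12, Right → -5; maximin = -5.
Column maxima: Reinforce → 1, Withdraw → -2; minimax = -2.
-5 ≠ -2, so there is no saddle point; optimal play is mixed.
Left is strictly dominated by Center, so the attacker never plays it.
On the remaining 2×2 (Center, Right vs Reinforce, Withdraw):
Let the attacker play Center with probability p. Expected payoff against Reinforce: 1p + (-5)(1−p) = 6p − 5; against Withdraw: (-12)p + (-2)(1−p) = −10p − 2.
Setting these equal: 6p − 5 = −10p − 2 ⇒ 16p = 3 ⇒ p = 3/16, and the value is (6)·(3/16) − 5 = -31/8.
For the defender: with q = P(Reinforce), equating Center's and Right's payoffs gives 13q − 12 = −3q − 2 ⇒ q = 5/8.

-31/8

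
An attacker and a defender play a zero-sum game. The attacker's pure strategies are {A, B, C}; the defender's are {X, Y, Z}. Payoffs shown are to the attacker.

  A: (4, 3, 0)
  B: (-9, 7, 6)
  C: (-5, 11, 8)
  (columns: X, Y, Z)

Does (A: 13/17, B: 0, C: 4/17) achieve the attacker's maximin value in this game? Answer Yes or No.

Against X this mix gives (13/17)·4 + (4/17)·(-5) = 32/17.
Against Y this mix gives (13/17)·3 + (4/17)·11 = 83/17.
Against Z this mix gives (13/17)·0 + (4/17)·8 = 32/17.
All of the defender's active replies (X, Z) yield 32/17, and no column does worse for the attacker. The mix makes the defender indifferent and guarantees 32/17, so it is optimal.

Yes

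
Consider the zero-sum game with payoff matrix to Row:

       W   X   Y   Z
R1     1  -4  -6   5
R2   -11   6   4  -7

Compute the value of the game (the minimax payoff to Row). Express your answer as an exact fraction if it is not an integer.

Row minima: R1 → -6, R2 → -11; maximin = -6.
Column maxima: W → 1, X → 6, Y → 4, Z → 5; minimax = 1.
-6 ≠ 1, so there is no saddle point; optimal play is mixed.
X is strictly dominated by Y (it gives Row strictly more in every row), so Column never plays it.
Z is strictly dominated by W (it gives Row strictly more in every row), so Column never plays it.
On the remaining 2×2 (R1, R2 vs W, Y):
Let Row play R1 with probability p. Expected payoff against W: 1p + (-11)(1−p) = 12p − 11; against Y: (-6)p + 4(1−p) = −10p + 4.
Setting these equal: 12p − 11 = −10p + 4 ⇒ 22p = 15 ⇒ p = 15/22, and the value is (12)·(15/22) − 11 = -31/11.
For Column: with q = P(W), equating R1's and R2's payoffs gives 7q − 6 = −15q + 4 ⇒ q = 5/11.

-31/11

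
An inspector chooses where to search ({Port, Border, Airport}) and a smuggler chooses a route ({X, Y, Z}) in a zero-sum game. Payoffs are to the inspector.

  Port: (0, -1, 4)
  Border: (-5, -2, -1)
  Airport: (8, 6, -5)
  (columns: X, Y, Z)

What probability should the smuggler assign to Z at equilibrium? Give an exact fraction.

Row minima: Port → -1, Border → -5, Airport → -5; maximin = -1.
Column maxima: X → 8, Y → 6, Z → 4; minimax = 4.
-1 ≠ 4, so there is no saddle point; optimal play is mixed.
Border is strictly dominated by Port, so the inspector never plays it.
With Border eliminated, X is strictly dominated by Y (it gives the inspector strictly more in every remaining row), so the smuggler never plays it.
On the remaining 2×2 (Port, Airport vs Y, Z):
Let the inspector play Port with probability p. Expected payoff against Y: (-1)p + 6(1−p) = −7p + 6; against Z: 4p + (-5)(1−p) = 9p − 5.
Setting these equal: −7p + 6 = 9p − 5 ⇒ −16p = -11 ⇒ p = 11/16, and the value is (-7)·(11/16) + 6 = 19/16.
For the smuggler: with q = P(Y), equating Port's and Airport's payoffs gives −5q + 4 = 11q − 5 ⇒ q = 9/16.

7/16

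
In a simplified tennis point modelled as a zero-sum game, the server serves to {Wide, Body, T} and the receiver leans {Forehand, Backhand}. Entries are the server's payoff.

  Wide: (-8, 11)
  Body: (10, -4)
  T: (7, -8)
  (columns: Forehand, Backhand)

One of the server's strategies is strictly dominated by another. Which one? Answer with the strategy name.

Body gives a strictly higher payoff than T against every column: 10 > 7, -4 > -8.
So T is strictly dominated and the server never plays it.

T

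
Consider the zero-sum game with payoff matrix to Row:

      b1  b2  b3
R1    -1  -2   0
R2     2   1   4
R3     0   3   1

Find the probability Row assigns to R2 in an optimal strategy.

3/4

Row minima: R1 → -2, R2 → 1, R3 → 0; maximin = 1.
Column maxima: b1 → 2, b2 → 3, b3 → 4; minimax = 2.
1 ≠ 2, so there is no saddle point; optimal play is mixed.
R1 is strictly dominated by R2, so Row never plays it.
b3 is strictly dominated by b1 (it gives Row strictly more in every row), so Column never plays it.
On the remaining 2×2 (R2, R3 vs b1, b2):
Let Row play R2 with probability p. Expected payoff against b1: 2p + 0(1−p) = 2p; against b2: 1p + 3(1−p) = −2p + 3.
Setting these equal: 2p = −2p + 3 ⇒ 4p = 3 ⇒ p = 3/4, and the value is (2)·(3/4) = 3/2.
For Column: with q = P(b1), equating R2's and R3's payoffs gives q + 1 = −3q + 3 ⇒ q = 1/2.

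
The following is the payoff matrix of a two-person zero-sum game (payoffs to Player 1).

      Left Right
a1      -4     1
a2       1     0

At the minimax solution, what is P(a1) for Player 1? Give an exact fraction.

Row minima: a1 → -4, a2 → 0; maximin = 0.
Column maxima: Left → 1, Right → 1; minimax = 1.
0 ≠ 1, so there is no saddle point; optimal play is mixed.
Let Player 1 play a1 with probability p. Expected payoff against Left: (-4)p + 1(1−p) = −5p + 1; against Right: 1p + 0(1−p) = p.
Setting these equal: −5p + 1 = p ⇒ −6p = -1 ⇒ p = 1/6, and the value is (-5)·(1/6) + 1 = 1/6.
For Player 2: with q = P(Left), equating a1's and a2's payoffs gives −5q + 1 = q ⇒ q = 1/6.

1/6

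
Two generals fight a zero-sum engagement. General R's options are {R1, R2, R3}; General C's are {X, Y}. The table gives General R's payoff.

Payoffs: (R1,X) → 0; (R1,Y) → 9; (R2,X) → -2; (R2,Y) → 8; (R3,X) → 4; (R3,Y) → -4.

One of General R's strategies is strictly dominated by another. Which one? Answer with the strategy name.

R1 gives a strictly higher payoff than R2 against every column: 0 > -2, 9 > 8.
So R2 is strictly dominated and General R never plays it.

R2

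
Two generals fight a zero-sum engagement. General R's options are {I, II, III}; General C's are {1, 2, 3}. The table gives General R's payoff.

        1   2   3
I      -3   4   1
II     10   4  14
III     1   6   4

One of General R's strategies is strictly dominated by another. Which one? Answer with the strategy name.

III gives a strictly higher payoff than I against every column: 1 > -3, 6 > 4, 4 > 1.
So I is strictly dominated and General R never plays it.

I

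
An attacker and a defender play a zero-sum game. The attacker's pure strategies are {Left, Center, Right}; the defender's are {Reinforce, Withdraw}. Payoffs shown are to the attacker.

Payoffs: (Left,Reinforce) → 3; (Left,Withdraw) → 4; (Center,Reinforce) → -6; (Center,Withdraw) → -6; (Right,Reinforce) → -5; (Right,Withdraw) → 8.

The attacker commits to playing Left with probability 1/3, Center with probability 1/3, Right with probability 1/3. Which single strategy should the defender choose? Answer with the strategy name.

If the defender plays Reinforce, the attacker's expected payoff is (1/3)·3 + (1/3)·(-6) + (1/3)·(-5) = -8/3.
If the defender plays Withdraw, the attacker's expected payoff is (1/3)·4 + (1/3)·(-6) + (1/3)·8 = 2.
The defender minimizes the attacker's payoff; the smallest is -8/3, so the best response is Reinforce.

Reinforce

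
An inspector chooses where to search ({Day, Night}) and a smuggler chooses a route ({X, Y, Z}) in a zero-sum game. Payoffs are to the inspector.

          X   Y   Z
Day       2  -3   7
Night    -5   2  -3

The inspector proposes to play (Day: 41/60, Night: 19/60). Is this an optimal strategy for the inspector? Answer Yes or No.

Against X this mix gives (41/60)·2 + (19/60)·(-5) = -13/60.
Against Y this mix gives (41/60)·(-3) + (19/60)·2 = -17/12.
Against Z this mix gives (41/60)·7 + (19/60)·(-3) = 23/6.
The smuggler will play Y, holding the inspector to -17/12. Shifting weight toward the row that does better against Y would raise this floor (the equalizing mix achieves -11/12 against both Y and X), so the proposed strategy is not optimal.

No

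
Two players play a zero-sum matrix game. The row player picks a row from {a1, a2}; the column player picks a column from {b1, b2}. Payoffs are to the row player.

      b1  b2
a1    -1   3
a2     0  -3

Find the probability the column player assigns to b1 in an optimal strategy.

Row minima: a1 → -1, a2 → -3; maximin = -1.
Column maxima: b1 → 0, b2 → 3; minimax = 0.
-1 ≠ 0, so there is no saddle point; optimal play is mixed.
Let the row player play a1 with probability p. Expected payoff against b1: (-1)p + 0(1−p) = −p; against b2: 3p + (-3)(1−p) = 6p − 3.
Setting these equal: −p = 6p − 3 ⇒ −7p = -3 ⇒ p = 3/7, and the value is (-1)·(3/7) = -3/7.
For the column player: with q = P(b1), equating a1's and a2's payoffs gives −4q + 3 = 3q − 3 ⇒ q = 6/7.

6/7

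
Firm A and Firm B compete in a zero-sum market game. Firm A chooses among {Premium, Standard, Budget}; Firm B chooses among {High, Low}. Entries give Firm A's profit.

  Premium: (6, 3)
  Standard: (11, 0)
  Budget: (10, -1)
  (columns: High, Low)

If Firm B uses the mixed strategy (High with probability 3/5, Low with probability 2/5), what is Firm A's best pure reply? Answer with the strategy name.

Expected payoff of Premium: (3/5)·6 + (2/5)·3 = 24/5.
Expected payoff of Standard: (3/5)·11 + (2/5)·0 = 33/5.
Expected payoff of Budget: (3/5)·10 + (2/5)·(-1) = 28/5.
The largest is 33/5, so Firm A's best response is Standard.

Standard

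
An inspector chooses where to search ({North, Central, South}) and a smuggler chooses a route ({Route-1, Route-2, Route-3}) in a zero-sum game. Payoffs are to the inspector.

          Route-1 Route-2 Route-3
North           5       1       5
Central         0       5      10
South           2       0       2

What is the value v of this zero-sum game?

Row minima: North → 1, Central → 0, South → 0; maximin = 1.
Column maxima: Route-1 → 5, Route-2 → 5, Route-3 → 10; minimax = 5.
1 ≠ 5, so there is no saddle point; optimal play is mixed.
South is strictly dominated by North, so the inspector never plays it.
Route-3 is strictly dominated by Route-2 (it gives the inspector strictly more in every row), so the smuggler never plays it.
On the remaining 2×2 (North, Central vs Route-1, Route-2):
Let the inspector play North with probability p. Expected payoff against Route-1: 5p + 0(1−p) = 5p; against Route-2: 1p + 5(1−p) = −4p + 5.
Setting these equal: 5p = −4p + 5 ⇒ 9p = 5 ⇒ p = 5/9, and the value is (5)·(5/9) = 25/9.
For the smuggler: with q = P(Route-1), equating North's and Central's payoffs gives 4q + 1 = −5q + 5 ⇒ q = 4/9.

25/9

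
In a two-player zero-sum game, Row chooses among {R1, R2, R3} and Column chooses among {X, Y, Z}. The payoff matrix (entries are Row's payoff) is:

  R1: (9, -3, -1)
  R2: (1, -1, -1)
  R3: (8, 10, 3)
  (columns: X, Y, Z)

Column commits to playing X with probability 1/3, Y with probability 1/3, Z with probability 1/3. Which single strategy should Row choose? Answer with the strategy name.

Expected payoff of R1: (1/3)·9 + (1/3)·(-3) + (1/3)·(-1) = 5/3.
Expected payoff of R2: (1/3)·1 + (1/3)·(-1) + (1/3)·(-1) = -1/3.
Expected payoff of R3: (1/3)·8 + (1/3)·10 + (1/3)·3 = 7.
The largest is 7, so Row's best response is R3.

R3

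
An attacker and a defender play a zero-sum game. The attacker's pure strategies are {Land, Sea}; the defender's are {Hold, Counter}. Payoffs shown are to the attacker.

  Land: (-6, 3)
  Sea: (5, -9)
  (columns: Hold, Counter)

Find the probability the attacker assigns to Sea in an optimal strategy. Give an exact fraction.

Row minima: Land → -6, Sea → -9; maximin = -6.
Column maxima: Hold → 5, Counter → 3; minimax = 3.
-6 ≠ 3, so there is no saddle point; optimal play is mixed.
Let the attacker play Land with probability p. Expected payoff against Hold: (-6)p + 5(1−p) = −11p + 5; against Counter: 3p + (-9)(1−p) = 12p − 9.
Setting these equal: −11p + 5 = 12p − 9 ⇒ −23p = -14 ⇒ p = 14/23, and the value is (-11)·(14/23) + 5 = -39/23.
For the defender: with q = P(Hold), equating Land's and Sea's payoffs gives −9q + 3 = 14q − 9 ⇒ q = 12/23.

9/23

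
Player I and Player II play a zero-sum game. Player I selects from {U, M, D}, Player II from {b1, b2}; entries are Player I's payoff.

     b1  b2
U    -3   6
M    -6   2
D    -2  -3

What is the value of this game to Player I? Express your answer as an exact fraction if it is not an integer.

-21/10

Row minima: U → -3, M → -6, D → -3; maximin = -3.
Column maxima: b1 → -2, b2 → 6; minimax = -2.
-3 ≠ -2, so there is no saddle point; optimal play is mixed.
M is strictly dominated by U, so Player I never plays it.
On the remaining 2×2 (U, D vs b1, b2):
Let Player I play U with probability p. Expected payoff against b1: (-3)p + (-2)(1−p) = −p − 2; against b2: 6p + (-3)(1−p) = 9p − 3.
Setting these equal: −p − 2 = 9p − 3 ⇒ −10p = -1 ⇒ p = 1/10, and the value is (-1)·(1/10) − 2 = -21/10.
For Player II: with q = P(b1), equating U's and D's payoffs gives −9q + 6 = q − 3 ⇒ q = 9/10.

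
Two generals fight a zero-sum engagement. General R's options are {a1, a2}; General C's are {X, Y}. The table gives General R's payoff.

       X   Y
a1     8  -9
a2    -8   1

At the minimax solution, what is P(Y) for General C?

Row minima: a1 → -9, a2 → -8; maximin = -8.
Column maxima: X → 8, Y → 1; minimax = 1.
-8 ≠ 1, so there is no saddle point; optimal play is mixed.
Let General R play a1 with probability p. Expected payoff against X: 8p + (-8)(1−p) = 16p − 8; against Y: (-9)p + 1(1−p) = −10p + 1.
Setting these equal: 16p − 8 = −10p + 1 ⇒ 26p = 9 ⇒ p = 9/26, and the value is (16)·(9/26) − 8 = -32/13.
For General C: with q = P(X), equating a1's and a2's payoffs gives 17q − 9 = −9q + 1 ⇒ q = 5/13.

8/13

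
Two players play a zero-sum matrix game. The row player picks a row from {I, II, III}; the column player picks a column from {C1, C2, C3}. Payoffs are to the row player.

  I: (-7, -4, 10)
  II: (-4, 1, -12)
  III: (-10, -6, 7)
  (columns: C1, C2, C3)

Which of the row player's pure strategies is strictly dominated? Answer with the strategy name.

III

I gives a strictly higher payoff than III against every column: -7 > -10, -4 > -6, 10 > 7.
So III is strictly dominated and the row player never plays it.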